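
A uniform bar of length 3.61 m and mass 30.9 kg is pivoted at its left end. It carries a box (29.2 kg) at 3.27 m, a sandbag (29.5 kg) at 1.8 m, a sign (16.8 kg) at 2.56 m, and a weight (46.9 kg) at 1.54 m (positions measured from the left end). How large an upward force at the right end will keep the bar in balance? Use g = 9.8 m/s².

Taking torques about the left end:
Beam weight: 30.9 × 9.8 = 302.8 N down at 1.805 m → arm 1.805 m, τ = 302.8 × 1.805 = 546.6 N·m clockwise.
Box: 29.2 × 9.8 = 286.2 N down at 3.27 m → arm 3.27 m, τ = 286.2 × 3.27 = 935.9 N·m clockwise.
Sandbag: 29.5 × 9.8 = 289.1 N down at 1.8 m → arm 1.8 m, τ = 289.1 × 1.8 = 520.4 N·m clockwise.
Sign: 16.8 × 9.8 = 164.6 N down at 2.56 m → arm 2.56 m, τ = 164.6 × 2.56 = 421.4 N·m clockwise.
Weight: 46.9 × 9.8 = 459.6 N down at 1.54 m → arm 1.54 m, τ = 459.6 × 1.54 = 707.8 N·m clockwise.
Net moment of the loads = 3132 N·m clockwise.
The upward force F acts at the right end, arm 3.61 m, giving F × 3.61 counterclockwise.
For rotational equilibrium, F × 3.61 = 3132, so F = 3132 / 3.61 = 868 N.

F ≈ 868 N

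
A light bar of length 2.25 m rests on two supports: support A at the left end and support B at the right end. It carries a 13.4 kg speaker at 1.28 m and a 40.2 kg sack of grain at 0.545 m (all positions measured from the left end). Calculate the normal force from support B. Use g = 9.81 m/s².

R_B ≈ 170 N

Taking torques about support A:
Speaker: 13.4 × 9.81 = 131.5 N down at 1.28 m → arm 1.28 m, τ = 131.5 × 1.28 = 168.3 N·m clockwise.
Sack of grain: 40.2 × 9.81 = 394.4 N down at 0.545 m → arm 0.545 m, τ = 394.4 × 0.545 = 214.9 N·m clockwise.
Net load moment about support A = 383.2 N·m clockwise.
Reaction R at support B is upward at 2.25 m, arm 2.25 m → moment R × 2.25 counterclockwise.
For rotational equilibrium, R × 2.25 = 383.2, so R = 170 N.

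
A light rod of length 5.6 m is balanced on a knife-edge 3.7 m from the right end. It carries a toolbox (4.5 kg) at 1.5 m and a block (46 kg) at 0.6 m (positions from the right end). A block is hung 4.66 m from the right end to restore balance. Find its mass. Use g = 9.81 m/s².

m ≈ 159 kg

About the knife-edge (at 3.7 m from the right end):
Toolbox: 4.5 × 9.81 = 44.15 N down at 1.5 m → arm 2.2 m, τ = 44.15 × 2.2 = 97.13 N·m clockwise.
Block: 46 × 9.81 = 451.3 N down at 0.6 m → arm 3.1 m, τ = 451.3 × 3.1 = 1399 N·m clockwise.
Net moment of known loads = 1496 N·m clockwise.
An unknown mass m at 4.66 m has arm 0.96 m; its moment is m·g·0.96 counterclockwise.
Balancing moments: m × 9.81 × 0.96 = 1496, giving m = 1496 / (9.81 × 0.96) = 159 kg.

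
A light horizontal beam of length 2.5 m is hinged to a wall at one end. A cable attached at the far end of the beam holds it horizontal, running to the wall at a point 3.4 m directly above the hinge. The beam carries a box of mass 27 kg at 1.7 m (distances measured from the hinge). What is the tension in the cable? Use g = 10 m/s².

T ≈ 228 N

Sum moments about the hinge (the unknown hinge reaction has zero arm there).
Box: 27 × 10 = 270 N down at 1.7 m → arm 1.7 m, τ = 270 × 1.7 = 459 N·m clockwise.
Total clockwise load moment = 459 N·m.
The cable tension T acts at 2.5 m; only its component perpendicular to the beam, T sinθ, produces torque. sinθ = h/√(h²+d²) = 3.4/√(3.4²+2.5²) = 0.8057.
Balancing moments: T × 2.5 × 0.8057 = 459, giving T = 459 / 2.014 = 228 N.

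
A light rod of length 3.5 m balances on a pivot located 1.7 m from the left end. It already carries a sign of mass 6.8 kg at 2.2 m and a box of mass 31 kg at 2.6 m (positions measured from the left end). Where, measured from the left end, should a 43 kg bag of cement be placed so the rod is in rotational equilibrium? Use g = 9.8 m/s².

x ≈ 0.972 m from the left end

About the pivot (at 1.7 m from the left end):
Sign: 6.8 × 9.8 = 66.64 N down at 2.2 m → arm 0.5 m, τ = 66.64 × 0.5 = 33.32 N·m clockwise.
Box: 31 × 9.8 = 303.8 N down at 2.6 m → arm 0.9 m, τ = 303.8 × 0.9 = 273.4 N·m clockwise.
Net moment of existing loads = 306.7 N·m clockwise.
The bag of cement weighs 43 × 9.8 = 421.4 N and must supply an equal counterclockwise moment, so its lever arm about the pivot is 306.7 / 421.4 = 0.728 m.
That puts it at 1.7 − 0.728 = 0.972 m from the left end.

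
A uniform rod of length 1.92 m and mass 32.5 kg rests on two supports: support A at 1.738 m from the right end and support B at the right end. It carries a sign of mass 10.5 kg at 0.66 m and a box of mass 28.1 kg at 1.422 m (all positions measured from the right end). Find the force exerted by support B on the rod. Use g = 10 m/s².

Take moments about support A.
Beam weight: 32.5 × 10 = 325 N down at 0.96 m → arm 0.778 m, τ = 325 × 0.778 = 252.8 N·m clockwise.
Sign: 10.5 × 10 = 105 N down at 0.66 m → arm 1.078 m, τ = 105 × 1.078 = 113.2 N·m clockwise.
Box: 28.1 × 10 = 281 N down at 1.422 m → arm 0.316 m, τ = 281 × 0.316 = 88.8 N·m clockwise.
Net load moment about support A = 454.8 N·m clockwise.
Reaction R at support B is upward at 0 m, arm 1.738 m → moment R × 1.738 counterclockwise.
For rotational equilibrium, R × 1.738 = 454.8, so R = 262 N.

R_B ≈ 262 N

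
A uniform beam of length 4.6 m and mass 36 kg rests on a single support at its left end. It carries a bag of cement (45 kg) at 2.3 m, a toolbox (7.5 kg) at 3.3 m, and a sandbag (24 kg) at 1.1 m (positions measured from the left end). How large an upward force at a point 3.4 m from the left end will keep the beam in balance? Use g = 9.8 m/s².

F ≈ 684 N

Sum moments about the left end (the unknown pivot reaction has zero arm there).
Beam weight: 36 × 9.8 = 352.8 N down at 2.3 m → arm 2.3 m, τ = 352.8 × 2.3 = 811.4 N·m clockwise.
Bag of cement: 45 × 9.8 = 441 N down at 2.3 m → arm 2.3 m, τ = 441 × 2.3 = 1014 N·m clockwise.
Toolbox: 7.5 × 9.8 = 73.5 N down at 3.3 m → arm 3.3 m, τ = 73.5 × 3.3 = 242.5 N·m clockwise.
Sandbag: 24 × 9.8 = 235.2 N down at 1.1 m → arm 1.1 m, τ = 235.2 × 1.1 = 258.7 N·m clockwise.
Net moment of the loads = 2327 N·m clockwise.
The upward force F acts at a point 3.4 m from the left end, arm 3.4 m, giving F × 3.4 counterclockwise.
For rotational equilibrium, F × 3.4 = 2327, so F = 2327 / 3.4 = 684 N.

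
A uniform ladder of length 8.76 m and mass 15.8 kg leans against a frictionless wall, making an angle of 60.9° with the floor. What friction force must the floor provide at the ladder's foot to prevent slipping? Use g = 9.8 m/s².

f ≈ 43.1 N

About the foot of the ladder:
Ladder weight 15.8×9.8 = 154.8 N acts at 4.38 m along the ladder; its horizontal arm is 4.38·cos60.9° = 2.13 m → τ = 329.7 N·m clockwise.
Wall normal N acts horizontally at the top; its moment arm is the height L sinθ = 8.76·sin60.9° = 7.654 m, counterclockwise.
Στ = 0 ⇒ N × 7.654 = 329.7 ⇒ N = 43.1 N.
ΣFx = 0: friction at the foot balances the wall's push, so f = N_wall = 43.1 N.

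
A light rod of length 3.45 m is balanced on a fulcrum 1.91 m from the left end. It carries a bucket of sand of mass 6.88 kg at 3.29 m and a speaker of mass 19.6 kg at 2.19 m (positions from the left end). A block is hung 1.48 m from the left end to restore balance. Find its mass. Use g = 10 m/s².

About the fulcrum (at 1.91 m from the left end):
Bucket of sand: 6.88 × 10 = 68.8 N down at 3.29 m → arm 1.38 m, τ = 68.8 × 1.38 = 94.94 N·m clockwise.
Speaker: 19.6 × 10 = 196 N down at 2.19 m → arm 0.28 m, τ = 196 × 0.28 = 54.88 N·m clockwise.
Net moment of known loads = 149.8 N·m clockwise.
An unknown mass m at 1.48 m has arm 0.43 m; its moment is m·g·0.43 counterclockwise.
Balancing moments: m × 10 × 0.43 = 149.8, giving m = 149.8 / (10 × 0.43) = 34.8 kg.

m ≈ 34.8 kg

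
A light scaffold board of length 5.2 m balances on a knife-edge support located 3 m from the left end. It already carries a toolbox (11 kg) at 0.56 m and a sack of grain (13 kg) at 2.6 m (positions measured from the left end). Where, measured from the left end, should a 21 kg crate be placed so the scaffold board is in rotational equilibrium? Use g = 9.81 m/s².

Taking torques about the knife-edge support (at 3 m from the left end):
Toolbox: 11 × 9.81 = 107.9 N down at 0.56 m → arm 2.44 m, τ = 107.9 × 2.44 = 263.3 N·m counterclockwise.
Sack of grain: 13 × 9.81 = 127.5 N down at 2.6 m → arm 0.4 m, τ = 127.5 × 0.4 = 51 N·m counterclockwise.
Net moment of existing loads = 314.3 N·m counterclockwise.
The crate weighs 21 × 9.81 = 206 N and must supply an equal clockwise moment, so its lever arm about the knife-edge support is 314.3 / 206 = 1.53 m.
That puts it at 3 + 1.53 = 4.53 m from the left end.

x ≈ 4.53 m from the left end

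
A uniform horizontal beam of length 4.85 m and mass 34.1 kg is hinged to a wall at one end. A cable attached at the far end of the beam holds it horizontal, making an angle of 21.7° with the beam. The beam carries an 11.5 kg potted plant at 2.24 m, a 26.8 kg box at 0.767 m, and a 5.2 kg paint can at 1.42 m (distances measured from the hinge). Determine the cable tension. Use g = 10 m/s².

T ≈ 761 N

Sum moments about the hinge (the unknown hinge reaction has zero arm there).
Beam weight: 34.1 × 10 = 341 N down at 2.425 m → arm 2.425 m, τ = 341 × 2.425 = 826.9 N·m clockwise.
Potted plant: 11.5 × 10 = 115 N down at 2.24 m → arm 2.24 m, τ = 115 × 2.24 = 257.6 N·m clockwise.
Box: 26.8 × 10 = 268 N down at 0.767 m → arm 0.767 m, τ = 268 × 0.767 = 205.6 N·m clockwise.
Paint can: 5.2 × 10 = 52 N down at 1.42 m → arm 1.42 m, τ = 52 × 1.42 = 73.84 N·m clockwise.
Total clockwise load moment = 1364 N·m.
The cable tension T acts at 4.85 m; only its component perpendicular to the beam, T sinθ, produces torque. sin 21.7° = 0.3697.
Στ = 0 ⇒ T × 4.85 × 0.3697 = 1364 ⇒ T = 1364 / 1.793 = 761 N.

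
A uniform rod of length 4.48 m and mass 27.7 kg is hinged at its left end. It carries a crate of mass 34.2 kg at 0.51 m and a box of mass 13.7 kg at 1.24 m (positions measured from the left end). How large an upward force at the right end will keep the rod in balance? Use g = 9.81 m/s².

Taking torques about the left end:
Beam weight: 27.7 × 9.81 = 271.7 N down at 2.24 m → arm 2.24 m, τ = 271.7 × 2.24 = 608.6 N·m clockwise.
Crate: 34.2 × 9.81 = 335.5 N down at 0.51 m → arm 0.51 m, τ = 335.5 × 0.51 = 171.1 N·m clockwise.
Box: 13.7 × 9.81 = 134.4 N down at 1.24 m → arm 1.24 m, τ = 134.4 × 1.24 = 166.7 N·m clockwise.
Net moment of the loads = 946.4 N·m clockwise.
The upward force F acts at the right end, arm 4.48 m, giving F × 4.48 counterclockwise.
Setting net torque to zero: F × 4.48 = 946.4 → F = 946.4 / 4.48 = 211 N.

F ≈ 211 N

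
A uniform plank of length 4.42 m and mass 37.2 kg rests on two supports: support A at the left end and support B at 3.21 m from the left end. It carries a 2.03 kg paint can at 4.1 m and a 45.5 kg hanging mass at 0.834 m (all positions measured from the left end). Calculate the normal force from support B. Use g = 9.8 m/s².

Sum moments about support A (its reaction then has zero moment arm).
Beam weight: 37.2 × 9.8 = 364.6 N down at 2.21 m → arm 2.21 m, τ = 364.6 × 2.21 = 805.8 N·m clockwise.
Paint can: 2.03 × 9.8 = 19.89 N down at 4.1 m → arm 4.1 m, τ = 19.89 × 4.1 = 81.55 N·m clockwise.
Hanging mass: 45.5 × 9.8 = 445.9 N down at 0.834 m → arm 0.834 m, τ = 445.9 × 0.834 = 371.9 N·m clockwise.
Net load moment about support A = 1259 N·m clockwise.
Reaction R at support B is upward at 3.21 m, arm 3.21 m → moment R × 3.21 counterclockwise.
Balancing moments: R × 3.21 = 1259, giving R = 392 N.

R_B ≈ 392 N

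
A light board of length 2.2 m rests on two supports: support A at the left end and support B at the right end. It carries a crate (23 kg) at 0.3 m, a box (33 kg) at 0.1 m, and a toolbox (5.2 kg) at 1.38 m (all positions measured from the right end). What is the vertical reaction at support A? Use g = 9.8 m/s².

Sum moments about support B (its reaction then has zero moment arm).
Crate: 23 × 9.8 = 225.4 N down at 0.3 m → arm 0.3 m, τ = 225.4 × 0.3 = 67.62 N·m counterclockwise.
Box: 33 × 9.8 = 323.4 N down at 0.1 m → arm 0.1 m, τ = 323.4 × 0.1 = 32.34 N·m counterclockwise.
Toolbox: 5.2 × 9.8 = 50.96 N down at 1.38 m → arm 1.38 m, τ = 50.96 × 1.38 = 70.32 N·m counterclockwise.
Net load moment about support B = 170.3 N·m counterclockwise.
Reaction R at support A is upward at 2.2 m, arm 2.2 m → moment R × 2.2 clockwise.
For rotational equilibrium, R × 2.2 = 170.3, so R = 77.4 N.

R_A ≈ 77.4 N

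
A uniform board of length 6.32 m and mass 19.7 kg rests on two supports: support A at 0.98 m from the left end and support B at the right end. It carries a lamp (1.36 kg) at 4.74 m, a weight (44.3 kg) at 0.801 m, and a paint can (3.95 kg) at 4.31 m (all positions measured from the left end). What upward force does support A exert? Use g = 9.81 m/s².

R_A ≈ 582 N

Sum moments about support B (its reaction then has zero moment arm).
Beam weight: 19.7 × 9.81 = 193.3 N down at 3.16 m → arm 3.16 m, τ = 193.3 × 3.16 = 610.8 N·m counterclockwise.
Lamp: 1.36 × 9.81 = 13.34 N down at 4.74 m → arm 1.58 m, τ = 13.34 × 1.58 = 21.08 N·m counterclockwise.
Weight: 44.3 × 9.81 = 434.6 N down at 0.801 m → arm 5.519 m, τ = 434.6 × 5.519 = 2399 N·m counterclockwise.
Paint can: 3.95 × 9.81 = 38.75 N down at 4.31 m → arm 2.01 m, τ = 38.75 × 2.01 = 77.89 N·m counterclockwise.
Net load moment about support B = 3109 N·m counterclockwise.
Reaction R at support A is upward at 0.98 m, arm 5.34 m → moment R × 5.34 clockwise.
For rotational equilibrium, R × 5.34 = 3109, so R = 582 N.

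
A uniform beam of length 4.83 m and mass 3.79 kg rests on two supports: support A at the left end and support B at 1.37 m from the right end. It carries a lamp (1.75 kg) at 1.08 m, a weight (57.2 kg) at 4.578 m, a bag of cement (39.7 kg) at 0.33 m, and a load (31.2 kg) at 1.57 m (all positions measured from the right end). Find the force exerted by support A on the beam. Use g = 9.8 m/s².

R_A ≈ 430 N

Choose support B as the axis so its reaction then has zero moment arm.
Beam weight: 3.79 × 9.8 = 37.14 N down at 2.415 m → arm 1.045 m, τ = 37.14 × 1.045 = 38.81 N·m counterclockwise.
Lamp: 1.75 × 9.8 = 17.15 N down at 1.08 m → arm 0.29 m, τ = 17.15 × 0.29 = 4.973 N·m clockwise.
Weight: 57.2 × 9.8 = 560.6 N down at 4.578 m → arm 3.208 m, τ = 560.6 × 3.208 = 1798 N·m counterclockwise.
Bag of cement: 39.7 × 9.8 = 389.1 N down at 0.33 m → arm 1.04 m, τ = 389.1 × 1.04 = 404.7 N·m clockwise.
Load: 31.2 × 9.8 = 305.8 N down at 1.57 m → arm 0.2 m, τ = 305.8 × 0.2 = 61.16 N·m counterclockwise.
Net load moment about support B = 1488 N·m counterclockwise.
Reaction R at support A is upward at 4.83 m, arm 3.46 m → moment R × 3.46 clockwise.
Balancing moments: R × 3.46 = 1488, giving R = 430 N.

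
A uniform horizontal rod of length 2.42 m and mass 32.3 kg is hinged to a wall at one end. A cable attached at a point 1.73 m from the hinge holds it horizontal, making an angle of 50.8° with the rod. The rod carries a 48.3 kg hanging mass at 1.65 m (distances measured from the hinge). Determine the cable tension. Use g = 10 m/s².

T ≈ 886 N

Taking torques about the hinge:
Beam weight: 32.3 × 10 = 323 N down at 1.21 m → arm 1.21 m, τ = 323 × 1.21 = 390.8 N·m clockwise.
Hanging mass: 48.3 × 10 = 483 N down at 1.65 m → arm 1.65 m, τ = 483 × 1.65 = 796.9 N·m clockwise.
Total clockwise load moment = 1188 N·m.
The cable tension T acts at 1.73 m; only its component perpendicular to the rod, T sinθ, produces torque. sin 50.8° = 0.7749.
Στ = 0 ⇒ T × 1.73 × 0.7749 = 1188 ⇒ T = 1188 / 1.341 = 886 N.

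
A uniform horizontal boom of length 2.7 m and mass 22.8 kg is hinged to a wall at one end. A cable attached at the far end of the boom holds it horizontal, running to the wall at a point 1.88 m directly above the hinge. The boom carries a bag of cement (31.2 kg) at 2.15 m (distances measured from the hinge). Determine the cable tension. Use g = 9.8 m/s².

Taking torques about the hinge:
Beam weight: 22.8 × 9.8 = 223.4 N down at 1.35 m → arm 1.35 m, τ = 223.4 × 1.35 = 301.6 N·m clockwise.
Bag of cement: 31.2 × 9.8 = 305.8 N down at 2.15 m → arm 2.15 m, τ = 305.8 × 2.15 = 657.5 N·m clockwise.
Total clockwise load moment = 959.1 N·m.
The cable tension T acts at 2.7 m; only its component perpendicular to the boom, T sinθ, produces torque. sinθ = h/√(h²+d²) = 1.88/√(1.88²+2.7²) = 0.5714.
For rotational equilibrium, T × 2.7 × 0.5714 = 959.1, so T = 959.1 / 1.543 = 622 N.

T ≈ 622 N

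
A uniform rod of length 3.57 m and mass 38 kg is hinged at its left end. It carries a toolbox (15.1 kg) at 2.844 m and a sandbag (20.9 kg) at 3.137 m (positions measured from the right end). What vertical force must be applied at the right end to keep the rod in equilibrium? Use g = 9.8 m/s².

F ≈ 241 N

Choose the left end as the axis so the unknown pivot reaction has zero arm there.
Beam weight: 38 × 9.8 = 372.4 N down at 1.785 m → arm 1.785 m, τ = 372.4 × 1.785 = 664.7 N·m clockwise.
Toolbox: 15.1 × 9.8 = 148 N down at 2.844 m → arm 0.726 m, τ = 148 × 0.726 = 107.4 N·m clockwise.
Sandbag: 20.9 × 9.8 = 204.8 N down at 3.137 m → arm 0.433 m, τ = 204.8 × 0.433 = 88.68 N·m clockwise.
Net moment of the loads = 860.8 N·m clockwise.
The upward force F acts at the right end, arm 3.57 m, giving F × 3.57 counterclockwise.
Setting net torque to zero: F × 3.57 = 860.8 → F = 860.8 / 3.57 = 241 N.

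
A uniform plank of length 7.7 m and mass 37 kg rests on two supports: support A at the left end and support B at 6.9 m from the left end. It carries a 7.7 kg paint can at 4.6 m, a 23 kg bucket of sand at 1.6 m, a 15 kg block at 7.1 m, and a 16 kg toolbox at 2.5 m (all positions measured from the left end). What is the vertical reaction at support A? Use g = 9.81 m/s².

R_A ≈ 455 N

Take moments about support B.
Beam weight: 37 × 9.81 = 363 N down at 3.85 m → arm 3.05 m, τ = 363 × 3.05 = 1107 N·m counterclockwise.
Paint can: 7.7 × 9.81 = 75.54 N down at 4.6 m → arm 2.3 m, τ = 75.54 × 2.3 = 173.7 N·m counterclockwise.
Bucket of sand: 23 × 9.81 = 225.6 N down at 1.6 m → arm 5.3 m, τ = 225.6 × 5.3 = 1196 N·m counterclockwise.
Block: 15 × 9.81 = 147.2 N down at 7.1 m → arm 0.2 m, τ = 147.2 × 0.2 = 29.44 N·m clockwise.
Toolbox: 16 × 9.81 = 157 N down at 2.5 m → arm 4.4 m, τ = 157 × 4.4 = 690.8 N·m counterclockwise.
Net load moment about support B = 3138 N·m counterclockwise.
Reaction R at support A is upward at 0 m, arm 6.9 m → moment R × 6.9 clockwise.
Setting net torque to zero: R × 6.9 = 3138 → R = 455 N.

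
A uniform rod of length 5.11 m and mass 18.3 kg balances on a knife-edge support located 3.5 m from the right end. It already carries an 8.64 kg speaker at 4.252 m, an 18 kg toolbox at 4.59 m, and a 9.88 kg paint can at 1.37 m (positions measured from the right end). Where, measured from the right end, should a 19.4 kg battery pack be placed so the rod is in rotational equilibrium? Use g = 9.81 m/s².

Take moments about the knife-edge support (at 3.5 m from the right end).
Beam weight: 18.3 × 9.81 = 179.5 N down at 2.555 m → arm 0.945 m, τ = 179.5 × 0.945 = 169.6 N·m clockwise.
Speaker: 8.64 × 9.81 = 84.76 N down at 4.252 m → arm 0.752 m, τ = 84.76 × 0.752 = 63.74 N·m counterclockwise.
Toolbox: 18 × 9.81 = 176.6 N down at 4.59 m → arm 1.09 m, τ = 176.6 × 1.09 = 192.5 N·m counterclockwise.
Paint can: 9.88 × 9.81 = 96.92 N down at 1.37 m → arm 2.13 m, τ = 96.92 × 2.13 = 206.4 N·m clockwise.
Net moment of existing loads = 119.8 N·m clockwise.
The battery pack weighs 19.4 × 9.81 = 190.3 N and must supply an equal counterclockwise moment, so its lever arm about the knife-edge support is 119.8 / 190.3 = 0.63 m.
That puts it at 3.5 + 0.63 = 4.13 m from the right end.

x ≈ 4.13 m from the right end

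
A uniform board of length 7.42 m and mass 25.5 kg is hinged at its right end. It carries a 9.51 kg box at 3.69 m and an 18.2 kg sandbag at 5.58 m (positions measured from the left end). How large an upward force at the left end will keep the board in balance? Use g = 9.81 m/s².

F ≈ 216 N

Sum moments about the right end (the unknown pivot reaction has zero arm there).
Beam weight: 25.5 × 9.81 = 250.2 N down at 3.71 m → arm 3.71 m, τ = 250.2 × 3.71 = 928.2 N·m counterclockwise.
Box: 9.51 × 9.81 = 93.29 N down at 3.69 m → arm 3.73 m, τ = 93.29 × 3.73 = 348 N·m counterclockwise.
Sandbag: 18.2 × 9.81 = 178.5 N down at 5.58 m → arm 1.84 m, τ = 178.5 × 1.84 = 328.4 N·m counterclockwise.
Net moment of the loads = 1605 N·m counterclockwise.
The upward force F acts at the left end, arm 7.42 m, giving F × 7.42 clockwise.
For rotational equilibrium, F × 7.42 = 1605, so F = 1605 / 7.42 = 216 N.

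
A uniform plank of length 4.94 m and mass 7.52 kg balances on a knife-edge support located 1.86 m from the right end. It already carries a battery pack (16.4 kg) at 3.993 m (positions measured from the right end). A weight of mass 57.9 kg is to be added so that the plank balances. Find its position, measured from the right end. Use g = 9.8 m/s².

Take moments about the knife-edge support (at 1.86 m from the right end).
Beam weight: 7.52 × 9.8 = 73.7 N down at 2.47 m → arm 0.61 m, τ = 73.7 × 0.61 = 44.96 N·m counterclockwise.
Battery pack: 16.4 × 9.8 = 160.7 N down at 3.993 m → arm 2.133 m, τ = 160.7 × 2.133 = 342.8 N·m counterclockwise.
Net moment of existing loads = 387.8 N·m counterclockwise.
The weight weighs 57.9 × 9.8 = 567.4 N and must supply an equal clockwise moment, so its lever arm about the knife-edge support is 387.8 / 567.4 = 0.683 m.
That puts it at 1.86 − 0.683 = 1.18 m from the right end.

x ≈ 1.18 m from the right end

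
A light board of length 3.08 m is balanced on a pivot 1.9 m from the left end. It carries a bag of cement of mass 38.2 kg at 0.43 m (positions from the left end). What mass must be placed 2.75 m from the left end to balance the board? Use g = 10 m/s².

Take moments about the pivot (at 1.9 m from the left end).
Bag of cement: 38.2 × 10 = 382 N down at 0.43 m → arm 1.47 m, τ = 382 × 1.47 = 561.5 N·m counterclockwise.
Net moment of known loads = 561.5 N·m counterclockwise.
An unknown mass m at 2.75 m has arm 0.85 m; its moment is m·g·0.85 clockwise.
For rotational equilibrium, m × 10 × 0.85 = 561.5, so m = 561.5 / (10 × 0.85) = 66.1 kg.

m ≈ 66.1 kg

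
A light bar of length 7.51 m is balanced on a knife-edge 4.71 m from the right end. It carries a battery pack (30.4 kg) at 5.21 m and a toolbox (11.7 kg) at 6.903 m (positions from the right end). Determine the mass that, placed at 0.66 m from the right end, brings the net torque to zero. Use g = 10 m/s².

Taking torques about the knife-edge (at 4.71 m from the right end):
Battery pack: 30.4 × 10 = 304 N down at 5.21 m → arm 0.5 m, τ = 304 × 0.5 = 152 N·m counterclockwise.
Toolbox: 11.7 × 10 = 117 N down at 6.903 m → arm 2.193 m, τ = 117 × 2.193 = 256.6 N·m counterclockwise.
Net moment of known loads = 408.6 N·m counterclockwise.
An unknown mass m at 0.66 m has arm 4.05 m; its moment is m·g·4.05 clockwise.
Στ = 0 ⇒ m × 10 × 4.05 = 408.6 ⇒ m = 408.6 / (10 × 4.05) = 10.1 kg.

m ≈ 10.1 kg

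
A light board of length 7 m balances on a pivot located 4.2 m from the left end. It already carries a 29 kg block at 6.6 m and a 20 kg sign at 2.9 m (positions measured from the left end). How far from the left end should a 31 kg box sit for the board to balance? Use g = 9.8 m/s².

Choose the pivot (at 4.2 m from the left end) as the axis so the support reaction has zero arm there.
Block: 29 × 9.8 = 284.2 N down at 6.6 m → arm 2.4 m, τ = 284.2 × 2.4 = 682.1 N·m clockwise.
Sign: 20 × 9.8 = 196 N down at 2.9 m → arm 1.3 m, τ = 196 × 1.3 = 254.8 N·m counterclockwise.
Net moment of existing loads = 427.3 N·m clockwise.
The box weighs 31 × 9.8 = 303.8 N and must supply an equal counterclockwise moment, so its lever arm about the pivot is 427.3 / 303.8 = 1.41 m.
That puts it at 4.2 − 1.41 = 2.79 m from the left end.

x ≈ 2.79 m from the left end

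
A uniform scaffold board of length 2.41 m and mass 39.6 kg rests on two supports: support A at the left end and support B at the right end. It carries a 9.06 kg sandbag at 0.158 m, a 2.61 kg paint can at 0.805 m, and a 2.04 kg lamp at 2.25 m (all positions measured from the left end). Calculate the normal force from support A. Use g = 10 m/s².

Taking torques about support B:
Beam weight: 39.6 × 10 = 396 N down at 1.205 m → arm 1.205 m, τ = 396 × 1.205 = 477.2 N·m counterclockwise.
Sandbag: 9.06 × 10 = 90.6 N down at 0.158 m → arm 2.252 m, τ = 90.6 × 2.252 = 204 N·m counterclockwise.
Paint can: 2.61 × 10 = 26.1 N down at 0.805 m → arm 1.605 m, τ = 26.1 × 1.605 = 41.89 N·m counterclockwise.
Lamp: 2.04 × 10 = 20.4 N down at 2.25 m → arm 0.16 m, τ = 20.4 × 0.16 = 3.264 N·m counterclockwise.
Net load moment about support B = 726.4 N·m counterclockwise.
Reaction R at support A is upward at 0 m, arm 2.41 m → moment R × 2.41 clockwise.
Setting net torque to zero: R × 2.41 = 726.4 → R = 301 N.

R_A ≈ 301 N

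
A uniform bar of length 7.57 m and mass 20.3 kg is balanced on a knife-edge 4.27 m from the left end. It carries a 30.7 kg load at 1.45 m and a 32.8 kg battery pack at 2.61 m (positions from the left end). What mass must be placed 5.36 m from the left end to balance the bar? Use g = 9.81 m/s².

m ≈ 138 kg

Take moments about the knife-edge (at 4.27 m from the left end).
Beam weight: 20.3 × 9.81 = 199.1 N down at 3.785 m → arm 0.485 m, τ = 199.1 × 0.485 = 96.56 N·m counterclockwise.
Load: 30.7 × 9.81 = 301.2 N down at 1.45 m → arm 2.82 m, τ = 301.2 × 2.82 = 849.4 N·m counterclockwise.
Battery pack: 32.8 × 9.81 = 321.8 N down at 2.61 m → arm 1.66 m, τ = 321.8 × 1.66 = 534.2 N·m counterclockwise.
Net moment of known loads = 1480 N·m counterclockwise.
An unknown mass m at 5.36 m has arm 1.09 m; its moment is m·g·1.09 clockwise.
Balancing moments: m × 9.81 × 1.09 = 1480, giving m = 1480 / (9.81 × 1.09) = 138 kg.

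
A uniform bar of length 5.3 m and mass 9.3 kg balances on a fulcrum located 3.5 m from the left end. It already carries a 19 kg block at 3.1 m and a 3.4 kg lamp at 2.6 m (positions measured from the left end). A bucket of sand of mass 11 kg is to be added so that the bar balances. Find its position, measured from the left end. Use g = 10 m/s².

x ≈ 5.19 m from the left end

About the fulcrum (at 3.5 m from the left end):
Beam weight: 9.3 × 10 = 93 N down at 2.65 m → arm 0.85 m, τ = 93 × 0.85 = 79.05 N·m counterclockwise.
Block: 19 × 10 = 190 N down at 3.1 m → arm 0.4 m, τ = 190 × 0.4 = 76 N·m counterclockwise.
Lamp: 3.4 × 10 = 34 N down at 2.6 m → arm 0.9 m, τ = 34 × 0.9 = 30.6 N·m counterclockwise.
Net moment of existing loads = 185.7 N·m counterclockwise.
The bucket of sand weighs 11 × 10 = 110 N and must supply an equal clockwise moment, so its lever arm about the fulcrum is 185.7 / 110 = 1.69 m.
That puts it at 3.5 + 1.69 = 5.19 m from the left end.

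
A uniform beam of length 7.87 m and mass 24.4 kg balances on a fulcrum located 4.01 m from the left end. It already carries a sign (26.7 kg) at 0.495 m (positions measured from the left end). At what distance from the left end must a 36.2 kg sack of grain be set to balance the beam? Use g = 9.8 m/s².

x ≈ 6.65 m from the left end

Sum moments about the fulcrum (at 4.01 m from the left end) (the support reaction has zero arm there).
Beam weight: 24.4 × 9.8 = 239.1 N down at 3.935 m → arm 0.075 m, τ = 239.1 × 0.075 = 17.93 N·m counterclockwise.
Sign: 26.7 × 9.8 = 261.7 N down at 0.495 m → arm 3.515 m, τ = 261.7 × 3.515 = 919.9 N·m counterclockwise.
Net moment of existing loads = 937.8 N·m counterclockwise.
The sack of grain weighs 36.2 × 9.8 = 354.8 N and must supply an equal clockwise moment, so its lever arm about the fulcrum is 937.8 / 354.8 = 2.64 m.
That puts it at 4.01 + 2.64 = 6.65 m from the left end.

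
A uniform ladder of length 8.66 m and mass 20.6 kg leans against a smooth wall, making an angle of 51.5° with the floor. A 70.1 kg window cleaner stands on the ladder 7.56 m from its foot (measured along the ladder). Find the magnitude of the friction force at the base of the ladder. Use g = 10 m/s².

f ≈ 569 N

Taking torques about the foot of the ladder:
Ladder weight 20.6×10 = 206 N acts at 4.33 m along the ladder; its horizontal arm is 4.33·cos51.5° = 2.695 m → τ = 555.2 N·m clockwise.
Window cleaner: 70.1×10 = 701 N at 7.56 m → arm 4.706 m → τ = 3299 N·m clockwise.
Wall normal N acts horizontally at the top; its moment arm is the height L sinθ = 8.66·sin51.5° = 6.777 m, counterclockwise.
Balancing moments: N × 6.777 = 3854, giving N = 569 N.
ΣFx = 0: friction at the foot balances the wall's push, so f = N_wall = 569 N.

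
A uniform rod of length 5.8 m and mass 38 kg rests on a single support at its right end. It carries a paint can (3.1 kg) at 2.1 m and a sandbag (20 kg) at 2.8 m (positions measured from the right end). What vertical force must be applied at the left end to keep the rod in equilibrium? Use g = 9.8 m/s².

Sum moments about the right end (the unknown pivot reaction has zero arm there).
Beam weight: 38 × 9.8 = 372.4 N down at 2.9 m → arm 2.9 m, τ = 372.4 × 2.9 = 1080 N·m counterclockwise.
Paint can: 3.1 × 9.8 = 30.38 N down at 2.1 m → arm 2.1 m, τ = 30.38 × 2.1 = 63.8 N·m counterclockwise.
Sandbag: 20 × 9.8 = 196 N down at 2.8 m → arm 2.8 m, τ = 196 × 2.8 = 548.8 N·m counterclockwise.
Net moment of the loads = 1693 N·m counterclockwise.
The upward force F acts at the left end, arm 5.8 m, giving F × 5.8 clockwise.
Setting net torque to zero: F × 5.8 = 1693 → F = 1693 / 5.8 = 292 N.

F ≈ 292 N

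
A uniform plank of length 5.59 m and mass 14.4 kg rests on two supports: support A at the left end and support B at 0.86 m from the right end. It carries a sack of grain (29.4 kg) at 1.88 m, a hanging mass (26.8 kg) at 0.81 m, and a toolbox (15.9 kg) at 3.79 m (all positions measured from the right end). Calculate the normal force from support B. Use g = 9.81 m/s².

R_B ≈ 635 N

Sum moments about support A (its reaction then has zero moment arm).
Beam weight: 14.4 × 9.81 = 141.3 N down at 2.795 m → arm 2.795 m, τ = 141.3 × 2.795 = 394.9 N·m clockwise.
Sack of grain: 29.4 × 9.81 = 288.4 N down at 1.88 m → arm 3.71 m, τ = 288.4 × 3.71 = 1070 N·m clockwise.
Hanging mass: 26.8 × 9.81 = 262.9 N down at 0.81 m → arm 4.78 m, τ = 262.9 × 4.78 = 1257 N·m clockwise.
Toolbox: 15.9 × 9.81 = 156 N down at 3.79 m → arm 1.8 m, τ = 156 × 1.8 = 280.8 N·m clockwise.
Net load moment about support A = 3003 N·m clockwise.
Reaction R at support B is upward at 0.86 m, arm 4.73 m → moment R × 4.73 counterclockwise.
Setting net torque to zero: R × 4.73 = 3003 → R = 635 N.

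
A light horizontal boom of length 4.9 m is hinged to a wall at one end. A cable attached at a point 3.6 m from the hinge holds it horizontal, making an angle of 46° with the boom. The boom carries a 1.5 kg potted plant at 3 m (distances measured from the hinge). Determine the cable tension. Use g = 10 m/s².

Taking torques about the hinge:
Potted plant: 1.5 × 10 = 15 N down at 3 m → arm 3 m, τ = 15 × 3 = 45 N·m clockwise.
Total clockwise load moment = 45 N·m.
The cable tension T acts at 3.6 m; only its component perpendicular to the boom, T sinθ, produces torque. sin 46° = 0.7193.
Balancing moments: T × 3.6 × 0.7193 = 45, giving T = 45 / 2.589 = 17.4 N.

T ≈ 17.4 N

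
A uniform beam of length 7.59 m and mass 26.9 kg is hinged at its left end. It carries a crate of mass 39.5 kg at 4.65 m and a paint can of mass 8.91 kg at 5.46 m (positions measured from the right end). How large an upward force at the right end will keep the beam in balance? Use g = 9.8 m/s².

Sum moments about the left end (the unknown pivot reaction has zero arm there).
Beam weight: 26.9 × 9.8 = 263.6 N down at 3.795 m → arm 3.795 m, τ = 263.6 × 3.795 = 1000 N·m clockwise.
Crate: 39.5 × 9.8 = 387.1 N down at 4.65 m → arm 2.94 m, τ = 387.1 × 2.94 = 1138 N·m clockwise.
Paint can: 8.91 × 9.8 = 87.32 N down at 5.46 m → arm 2.13 m, τ = 87.32 × 2.13 = 186 N·m clockwise.
Net moment of the loads = 2324 N·m clockwise.
The upward force F acts at the right end, arm 7.59 m, giving F × 7.59 counterclockwise.
Balancing moments: F × 7.59 = 2324, giving F = 2324 / 7.59 = 306 N.

F ≈ 306 N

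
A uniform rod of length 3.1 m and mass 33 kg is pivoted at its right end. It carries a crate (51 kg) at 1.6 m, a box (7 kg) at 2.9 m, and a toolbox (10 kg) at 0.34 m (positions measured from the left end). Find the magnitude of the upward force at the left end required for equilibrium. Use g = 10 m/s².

Taking torques about the right end:
Beam weight: 33 × 10 = 330 N down at 1.55 m → arm 1.55 m, τ = 330 × 1.55 = 511.5 N·m counterclockwise.
Crate: 51 × 10 = 510 N down at 1.6 m → arm 1.5 m, τ = 510 × 1.5 = 765 N·m counterclockwise.
Box: 7 × 10 = 70 N down at 2.9 m → arm 0.2 m, τ = 70 × 0.2 = 14 N·m counterclockwise.
Toolbox: 10 × 10 = 100 N down at 0.34 m → arm 2.76 m, τ = 100 × 2.76 = 276 N·m counterclockwise.
Net moment of the loads = 1566 N·m counterclockwise.
The upward force F acts at the left end, arm 3.1 m, giving F × 3.1 clockwise.
For rotational equilibrium, F × 3.1 = 1566, so F = 1566 / 3.1 = 505 N.

F ≈ 505 N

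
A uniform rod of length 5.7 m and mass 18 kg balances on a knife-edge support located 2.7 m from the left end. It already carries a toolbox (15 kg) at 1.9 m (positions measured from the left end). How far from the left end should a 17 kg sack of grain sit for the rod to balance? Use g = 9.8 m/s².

Take moments about the knife-edge support (at 2.7 m from the left end).
Beam weight: 18 × 9.8 = 176.4 N down at 2.85 m → arm 0.15 m, τ = 176.4 × 0.15 = 26.46 N·m clockwise.
Toolbox: 15 × 9.8 = 147 N down at 1.9 m → arm 0.8 m, τ = 147 × 0.8 = 117.6 N·m counterclockwise.
Net moment of existing loads = 91.14 N·m counterclockwise.
The sack of grain weighs 17 × 9.8 = 166.6 N and must supply an equal clockwise moment, so its lever arm about the knife-edge support is 91.14 / 166.6 = 0.547 m.
That puts it at 2.7 + 0.547 = 3.25 m from the left end.

x ≈ 3.25 m from the left end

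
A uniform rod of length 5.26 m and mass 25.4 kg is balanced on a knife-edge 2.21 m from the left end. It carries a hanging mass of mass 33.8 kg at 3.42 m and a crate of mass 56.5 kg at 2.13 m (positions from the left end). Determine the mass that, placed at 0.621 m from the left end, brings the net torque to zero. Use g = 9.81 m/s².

m ≈ 29.6 kg

About the knife-edge (at 2.21 m from the left end):
Beam weight: 25.4 × 9.81 = 249.2 N down at 2.63 m → arm 0.42 m, τ = 249.2 × 0.42 = 104.7 N·m clockwise.
Hanging mass: 33.8 × 9.81 = 331.6 N down at 3.42 m → arm 1.21 m, τ = 331.6 × 1.21 = 401.2 N·m clockwise.
Crate: 56.5 × 9.81 = 554.3 N down at 2.13 m → arm 0.08 m, τ = 554.3 × 0.08 = 44.34 N·m counterclockwise.
Net moment of known loads = 461.6 N·m clockwise.
An unknown mass m at 0.621 m has arm 1.589 m; its moment is m·g·1.589 counterclockwise.
Στ = 0 ⇒ m × 9.81 × 1.589 = 461.6 ⇒ m = 461.6 / (9.81 × 1.589) = 29.6 kg.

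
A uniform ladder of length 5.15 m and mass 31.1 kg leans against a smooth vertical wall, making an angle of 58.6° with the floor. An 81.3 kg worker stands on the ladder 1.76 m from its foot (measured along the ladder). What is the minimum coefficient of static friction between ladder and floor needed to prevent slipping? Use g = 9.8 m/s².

Sum moments about the foot of the ladder (the floor normal and friction both act there and drop out).
Ladder weight 31.1×9.8 = 304.8 N acts at 2.575 m along the ladder; its horizontal arm is 2.575·cos58.6° = 1.342 m → τ = 409 N·m clockwise.
Worker: 81.3×9.8 = 796.7 N at 1.76 m → arm 0.917 m → τ = 730.6 N·m clockwise.
Wall normal N acts horizontally at the top; its moment arm is the height L sinθ = 5.15·sin58.6° = 4.396 m, counterclockwise.
Balancing moments: N × 4.396 = 1140, giving N = 259.3 N.
ΣFx = 0 ⇒ f = N_wall = 259.3 N. ΣFy = 0 ⇒ N_floor = 1102 N.
μ_min = f / N_floor = 259.3 / 1102 = 0.235.

μ_min ≈ 0.235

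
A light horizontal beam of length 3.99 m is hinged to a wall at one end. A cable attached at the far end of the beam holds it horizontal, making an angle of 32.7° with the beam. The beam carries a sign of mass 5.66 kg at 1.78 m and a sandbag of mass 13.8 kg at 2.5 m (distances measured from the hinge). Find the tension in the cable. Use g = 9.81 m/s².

Taking torques about the hinge:
Sign: 5.66 × 9.81 = 55.52 N down at 1.78 m → arm 1.78 m, τ = 55.52 × 1.78 = 98.83 N·m clockwise.
Sandbag: 13.8 × 9.81 = 135.4 N down at 2.5 m → arm 2.5 m, τ = 135.4 × 2.5 = 338.5 N·m clockwise.
Total clockwise load moment = 437.3 N·m.
The cable tension T acts at 3.99 m; only its component perpendicular to the beam, T sinθ, produces torque. sin 32.7° = 0.5402.
Setting net torque to zero: T × 3.99 × 0.5402 = 437.3 → T = 437.3 / 2.155 = 203 N.

T ≈ 203 N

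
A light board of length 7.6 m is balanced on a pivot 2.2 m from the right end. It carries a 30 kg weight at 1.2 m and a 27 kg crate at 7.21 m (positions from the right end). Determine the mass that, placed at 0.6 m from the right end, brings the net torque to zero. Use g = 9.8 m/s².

m ≈ 65.8 kg

Take moments about the pivot (at 2.2 m from the right end).
Weight: 30 × 9.8 = 294 N down at 1.2 m → arm 1 m, τ = 294 × 1 = 294 N·m clockwise.
Crate: 27 × 9.8 = 264.6 N down at 7.21 m → arm 5.01 m, τ = 264.6 × 5.01 = 1326 N·m counterclockwise.
Net moment of known loads = 1032 N·m counterclockwise.
An unknown mass m at 0.6 m has arm 1.6 m; its moment is m·g·1.6 clockwise.
For rotational equilibrium, m × 9.8 × 1.6 = 1032, so m = 1032 / (9.8 × 1.6) = 65.8 kg.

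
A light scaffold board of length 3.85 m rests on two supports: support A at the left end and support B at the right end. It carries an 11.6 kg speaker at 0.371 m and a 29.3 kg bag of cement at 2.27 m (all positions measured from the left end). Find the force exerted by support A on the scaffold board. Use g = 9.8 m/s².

R_A ≈ 221 N

Choose support B as the axis so its reaction then has zero moment arm.
Speaker: 11.6 × 9.8 = 113.7 N down at 0.371 m → arm 3.479 m, τ = 113.7 × 3.479 = 395.6 N·m counterclockwise.
Bag of cement: 29.3 × 9.8 = 287.1 N down at 2.27 m → arm 1.58 m, τ = 287.1 × 1.58 = 453.6 N·m counterclockwise.
Net load moment about support B = 849.2 N·m counterclockwise.
Reaction R at support A is upward at 0 m, arm 3.85 m → moment R × 3.85 clockwise.
For rotational equilibrium, R × 3.85 = 849.2, so R = 221 N.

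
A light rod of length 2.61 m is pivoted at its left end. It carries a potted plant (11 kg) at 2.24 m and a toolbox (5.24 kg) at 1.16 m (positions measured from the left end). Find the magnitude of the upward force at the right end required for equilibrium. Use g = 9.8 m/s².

Choose the left end as the axis so the unknown pivot reaction has zero arm there.
Potted plant: 11 × 9.8 = 107.8 N down at 2.24 m → arm 2.24 m, τ = 107.8 × 2.24 = 241.5 N·m clockwise.
Toolbox: 5.24 × 9.8 = 51.35 N down at 1.16 m → arm 1.16 m, τ = 51.35 × 1.16 = 59.57 N·m clockwise.
Net moment of the loads = 301.1 N·m clockwise.
The upward force F acts at the right end, arm 2.61 m, giving F × 2.61 counterclockwise.
Setting net torque to zero: F × 2.61 = 301.1 → F = 301.1 / 2.61 = 115 N.

F ≈ 115 N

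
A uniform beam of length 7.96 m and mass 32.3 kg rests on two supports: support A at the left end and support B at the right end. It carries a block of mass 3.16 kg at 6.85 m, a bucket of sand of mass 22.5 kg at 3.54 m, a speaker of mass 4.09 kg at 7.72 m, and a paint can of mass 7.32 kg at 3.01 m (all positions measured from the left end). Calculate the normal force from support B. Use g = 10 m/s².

R_B ≈ 356 N

Taking torques about support A:
Beam weight: 32.3 × 10 = 323 N down at 3.98 m → arm 3.98 m, τ = 323 × 3.98 = 1286 N·m clockwise.
Block: 3.16 × 10 = 31.6 N down at 6.85 m → arm 6.85 m, τ = 31.6 × 6.85 = 216.5 N·m clockwise.
Bucket of sand: 22.5 × 10 = 225 N down at 3.54 m → arm 3.54 m, τ = 225 × 3.54 = 796.5 N·m clockwise.
Speaker: 4.09 × 10 = 40.9 N down at 7.72 m → arm 7.72 m, τ = 40.9 × 7.72 = 315.7 N·m clockwise.
Paint can: 7.32 × 10 = 73.2 N down at 3.01 m → arm 3.01 m, τ = 73.2 × 3.01 = 220.3 N·m clockwise.
Net load moment about support A = 2835 N·m clockwise.
Reaction R at support B is upward at 7.96 m, arm 7.96 m → moment R × 7.96 counterclockwise.
Setting net torque to zero: R × 7.96 = 2835 → R = 356 N.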